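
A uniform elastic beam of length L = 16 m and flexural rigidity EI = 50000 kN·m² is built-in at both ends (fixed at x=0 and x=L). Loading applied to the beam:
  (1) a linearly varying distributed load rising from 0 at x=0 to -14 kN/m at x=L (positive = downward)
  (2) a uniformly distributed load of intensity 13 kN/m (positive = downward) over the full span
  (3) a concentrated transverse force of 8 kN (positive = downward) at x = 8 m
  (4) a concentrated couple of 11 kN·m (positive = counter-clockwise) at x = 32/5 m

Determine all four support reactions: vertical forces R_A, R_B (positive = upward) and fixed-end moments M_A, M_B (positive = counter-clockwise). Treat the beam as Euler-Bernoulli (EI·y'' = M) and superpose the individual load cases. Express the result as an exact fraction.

Load 1 — triangular load w₀=-14 kN/m (0→w₀ over full span):
  R_A = 3w₀L/20 = 3·(-14)·16/20 = -168/5 kN
  M_A = w₀L²/30 = (-14)·16²/30 = -1792/15 kN·m
  R_B = 7w₀L/20 = 7·(-14)·16/20 = -392/5 kN
  M_B = -w₀L²/20 = -(-14)·16²/20 = 896/5 kN·m
Load 2 — uniform load w=13 kN/m over full span:
  R_A = wL/2 = 13·16/2 = 104 kN
  M_A = wL²/12 = 13·16²/12 = 832/3 kN·m
  R_B = wL/2 = 13·16/2 = 104 kN
  M_B = -wL²/12 = -13·16²/12 = -832/3 kN·m
Load 3 — point force P=8 kN at a=8 m (b=L-a=8):
  R_A = Pb²(3a+b)/L³ = 8·8²·(3·8+8)/16³ = 4 kN
  M_A = Pab²/L² = 8·8·8²/16² = 16 kN·m
  R_B = Pa²(a+3b)/L³ = 8·8²·(8+3·8)/16³ = 4 kN
  M_B = -Pa²b/L² = -8·8²·8/16² = -16 kN·m
Load 4 — applied couple M₀=11 kN·m at a=32/5 m (b=L-a=48/5):
  R_A = 6M₀ab/L³ = 6·11·(32/5)·(48/5)/16³ = 99/100 kN
  M_A = M₀b(2a-b)/L² = 11·(48/5)·(2·(32/5)-(48/5))/16² = 33/25 kN·m
  R_B = -6M₀ab/L³ = -6·11·(32/5)·(48/5)/16³ = -99/100 kN
  M_B = M₀a(2b-a)/L² = 11·(32/5)·(2·(48/5)-(32/5))/16² = 88/25 kN·m
Superposition: R_A = 7539/100 kN, M_A = 13139/75 kN·m, R_B = 2861/100 kN, M_B = -8296/75 kN·m

R_A = 7539/100 kN, M_A = 13139/75 kN·m, R_B = 2861/100 kN, M_B = -8296/75 kN·m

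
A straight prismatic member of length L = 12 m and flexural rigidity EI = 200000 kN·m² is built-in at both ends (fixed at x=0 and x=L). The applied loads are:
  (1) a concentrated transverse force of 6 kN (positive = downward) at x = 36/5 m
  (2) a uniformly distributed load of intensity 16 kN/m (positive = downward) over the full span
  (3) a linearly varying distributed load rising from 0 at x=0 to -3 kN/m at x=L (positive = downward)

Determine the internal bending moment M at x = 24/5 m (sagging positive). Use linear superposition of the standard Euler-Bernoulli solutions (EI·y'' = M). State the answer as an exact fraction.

Load 1 — point force P=6 kN at a=36/5 m (b=L-a=24/5):
  M_1 = Pb²(3a+b)x/L³ - Pab²/L²  [x≤a] = 6·(24/5)²·(3·(36/5)+(24/5))·(24/5)/12³ - 6·(36/5)·(24/5)²/12² = 2016/625 kN·m
Load 2 — uniform load w=16 kN/m over full span:
  M_2 = wLx/2 - wL²/12 - wx²/2 = 16·12·(24/5)/2 - 16·12²/12 - 16·(24/5)²/2 = 2112/25 kN·m
Load 3 — triangular load w₀=-3 kN/m (0→w₀ over full span):
  M_3 = 3w₀Lx/20 - w₀L²/30 - w₀x³/(6L) = 3·(-3)·12·(24/5)/20 - (-3)·12²/30 - (-3)·(24/5)³/(6·12) = -864/125 kN·m
Superposition: M = Σ M_i = 50496/625 kN·m ≈ 80.793600 kN·m

M(24/5) = 50496/625 kN·m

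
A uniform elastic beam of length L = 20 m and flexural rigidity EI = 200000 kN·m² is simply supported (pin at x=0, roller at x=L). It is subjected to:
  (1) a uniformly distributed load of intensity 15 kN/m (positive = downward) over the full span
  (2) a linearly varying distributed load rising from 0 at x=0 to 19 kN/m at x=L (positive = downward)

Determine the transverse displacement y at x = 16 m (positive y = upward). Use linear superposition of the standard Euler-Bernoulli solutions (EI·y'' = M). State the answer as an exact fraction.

y(16) = -12076/78125 m

Load 1 — uniform load w=15 kN/m over full span:
  y_1 = -wx(L³-2Lx²+x³)/(24EI) = -15·16·(20³-2·20·16²+16³)/(24·200000) = -58/625 m
Load 2 — triangular load w₀=19 kN/m (0→w₀ over full span):
  y_2 = -w₀x(7L⁴-10L²x²+3x⁴)/(360LEI) = -19·16·(7·20⁴-10·20²·16²+3·16⁴)/(360·20·200000) = -4826/78125 m
Superposition: y = Σ y_i = -12076/78125 m ≈ -0.154573 m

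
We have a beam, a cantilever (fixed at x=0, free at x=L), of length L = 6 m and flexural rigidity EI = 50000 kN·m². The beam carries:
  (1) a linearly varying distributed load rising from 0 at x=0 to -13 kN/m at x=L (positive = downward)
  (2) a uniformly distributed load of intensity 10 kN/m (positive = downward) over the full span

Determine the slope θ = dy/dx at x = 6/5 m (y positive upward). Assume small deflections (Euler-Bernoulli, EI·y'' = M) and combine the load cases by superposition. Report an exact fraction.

θ(6/5) = -10233/31250000 rad

Load 1 — triangular load w₀=-13 kN/m (0→w₀ over full span):
  θ_1 = (w₀Lx²/4-w₀L²x/3-w₀x⁴/(24L))/EI = ((-13)·6·(6/5)²/4-(-13)·6²·(6/5)/3-(-13)·(6/5)⁴/(24·6))/50000 = 99567/31250000 rad
Load 2 — uniform load w=10 kN/m over full span:
  θ_2 = -wx(x²-3Lx+3L²)/(6EI) = -10·(6/5)·((6/5)²-3·6·(6/5)+3·6²)/(6·50000) = -549/156250 rad
Superposition: θ = Σ θ_i = -10233/31250000 rad ≈ -0.000327 rad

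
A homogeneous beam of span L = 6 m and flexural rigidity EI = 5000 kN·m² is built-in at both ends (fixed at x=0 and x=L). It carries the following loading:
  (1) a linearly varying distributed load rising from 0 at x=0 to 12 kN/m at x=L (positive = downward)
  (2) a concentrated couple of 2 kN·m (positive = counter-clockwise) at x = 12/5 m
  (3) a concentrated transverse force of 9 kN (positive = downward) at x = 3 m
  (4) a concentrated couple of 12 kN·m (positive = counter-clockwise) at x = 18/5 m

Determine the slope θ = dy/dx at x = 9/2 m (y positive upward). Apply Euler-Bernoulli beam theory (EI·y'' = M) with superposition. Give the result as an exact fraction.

Load 1 — triangular load w₀=12 kN/m (0→w₀ over full span):
  θ_1 = -w₀(2x(L-x)(L-2x)(x+2L)+x²(L-x)²)/(120LEI) = -12·(2·(9/2)·(6-(9/2))·(6-2·(9/2))·((9/2)+2·6)+(9/2)²·(6-(9/2))²)/(120·6·5000) = 3321/1600000 rad
Load 2 — applied couple M₀=2 kN·m at a=12/5 m (b=L-a=18/5):
  θ_2 = (R_Ax²/2 - M_Ax - M₀(x-a))/EI  [x>a] with R_A=12/25, M_A=6/25 = ((12/25)·(9/2)²/2 - (6/25)·(9/2) - 2·((9/2)-(12/5)))/5000 = -21/250000 rad
Load 3 — point force P=9 kN at a=3 m (b=L-a=3):
  θ_3 = Pa²(L-x)(2bL-(3b+a)(L-x))/(2L³EI)  [x>a] = 9·3²·(6-(9/2))·(2·3·6-(3·3+3)·(6-(9/2)))/(2·6³·5000) = 81/80000 rad
Load 4 — applied couple M₀=12 kN·m at a=18/5 m (b=L-a=12/5):
  θ_4 = (R_Ax²/2 - M_Ax - M₀(x-a))/EI  [x>a] with R_A=72/25, M_A=96/25 = ((72/25)·(9/2)²/2 - (96/25)·(9/2) - 12·((9/2)-(18/5)))/5000 = 27/125000 rad
Superposition: θ = Σ θ_i = 25761/8000000 rad ≈ 0.003220 rad

θ(9/2) = 25761/8000000 rad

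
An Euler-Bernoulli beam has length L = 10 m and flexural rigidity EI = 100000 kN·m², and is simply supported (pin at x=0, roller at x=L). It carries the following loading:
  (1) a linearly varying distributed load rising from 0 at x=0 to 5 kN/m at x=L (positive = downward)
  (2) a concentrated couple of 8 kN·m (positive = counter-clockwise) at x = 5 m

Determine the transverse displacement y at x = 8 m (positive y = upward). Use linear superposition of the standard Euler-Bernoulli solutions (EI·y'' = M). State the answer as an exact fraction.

y(8) = -247/125000 m

Load 1 — triangular load w₀=5 kN/m (0→w₀ over full span):
  y_1 = -w₀x(7L⁴-10L²x²+3x⁴)/(360LEI) = -5·8·(7·10⁴-10·10²·8²+3·8⁴)/(360·10·100000) = -127/62500 m
Load 2 — applied couple M₀=8 kN·m at a=5 m (b=L-a=5):
  y_2 = (M₀x³/(6L)-M₀(x-a)²/2+C₁x)/EI  [x>a] with C₁=M₀(3b²-L²)/(6L)=-10/3 = (8·8³/(6·10)-8·(8-5)²/2+(-10/3)·8)/100000 = 7/125000 m
Superposition: y = Σ y_i = -247/125000 m ≈ -0.001976 m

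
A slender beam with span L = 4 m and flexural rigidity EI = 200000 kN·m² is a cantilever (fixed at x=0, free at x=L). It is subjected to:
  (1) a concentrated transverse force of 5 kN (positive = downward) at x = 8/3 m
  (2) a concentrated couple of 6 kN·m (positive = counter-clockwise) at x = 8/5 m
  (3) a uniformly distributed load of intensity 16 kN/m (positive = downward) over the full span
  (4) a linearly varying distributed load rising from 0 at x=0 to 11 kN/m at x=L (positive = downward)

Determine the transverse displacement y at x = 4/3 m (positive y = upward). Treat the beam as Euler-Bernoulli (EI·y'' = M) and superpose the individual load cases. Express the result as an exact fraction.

y(4/3) = -31597/45562500 m

Load 1 — point force P=5 kN at a=8/3 m (b=L-a=4/3):
  y_1 = -Px²(3a-x)/(6EI)  [x≤a] = -5·(4/3)²·(3·(8/3)-(4/3))/(6·200000) = -1/20250 m
Load 2 — applied couple M₀=6 kN·m at a=8/5 m (b=L-a=12/5):
  y_2 = M₀x²/(2EI)  [x≤a] = 6·(4/3)²/(2·200000) = 1/37500 m
Load 3 — uniform load w=16 kN/m over full span:
  y_3 = -wx²(x²-4Lx+6L²)/(24EI) = -16·(4/3)²·((4/3)²-4·4·(4/3)+6·4²)/(24·200000) = -344/759375 m
Load 4 — triangular load w₀=11 kN/m (0→w₀ over full span):
  y_4 = (w₀Lx³/12-w₀L²x²/6-w₀x⁵/(120L))/EI = (11·4·(4/3)³/12-11·4²·(4/3)²/6-11·(4/3)⁵/(120·4))/200000 = -4961/22781250 m
Superposition: y = Σ y_i = -31597/45562500 m ≈ -0.000693 m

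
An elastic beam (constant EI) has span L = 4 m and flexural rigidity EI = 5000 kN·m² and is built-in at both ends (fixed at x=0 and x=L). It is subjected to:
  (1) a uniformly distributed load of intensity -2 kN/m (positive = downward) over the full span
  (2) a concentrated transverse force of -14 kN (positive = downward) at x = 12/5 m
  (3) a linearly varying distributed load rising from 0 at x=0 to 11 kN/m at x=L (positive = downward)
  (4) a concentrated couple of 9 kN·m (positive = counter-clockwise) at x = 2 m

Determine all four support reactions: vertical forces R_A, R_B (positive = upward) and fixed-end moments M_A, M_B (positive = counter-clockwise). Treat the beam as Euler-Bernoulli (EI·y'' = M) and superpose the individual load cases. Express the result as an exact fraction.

R_A = 1047/1000 kN, M_A = 37/500 kN·m, R_B = -1047/1000 kN, M_B = 6271/1500 kN·m

Load 1 — uniform load w=-2 kN/m over full span:
  R_A = wL/2 = (-2)·4/2 = -4 kN
  M_A = wL²/12 = (-2)·4²/12 = -8/3 kN·m
  R_B = wL/2 = (-2)·4/2 = -4 kN
  M_B = -wL²/12 = -(-2)·4²/12 = 8/3 kN·m
Load 2 — point force P=-14 kN at a=12/5 m (b=L-a=8/5):
  R_A = Pb²(3a+b)/L³ = (-14)·(8/5)²·(3·(12/5)+(8/5))/4³ = -616/125 kN
  M_A = Pab²/L² = (-14)·(12/5)·(8/5)²/4² = -672/125 kN·m
  R_B = Pa²(a+3b)/L³ = (-14)·(12/5)²·((12/5)+3·(8/5))/4³ = -1134/125 kN
  M_B = -Pa²b/L² = -(-14)·(12/5)²·(8/5)/4² = 1008/125 kN·m
Load 3 — triangular load w₀=11 kN/m (0→w₀ over full span):
  R_A = 3w₀L/20 = 3·11·4/20 = 33/5 kN
  M_A = w₀L²/30 = 11·4²/30 = 88/15 kN·m
  R_B = 7w₀L/20 = 7·11·4/20 = 77/5 kN
  M_B = -w₀L²/20 = -11·4²/20 = -44/5 kN·m
Load 4 — applied couple M₀=9 kN·m at a=2 m (b=L-a=2):
  R_A = 6M₀ab/L³ = 6·9·2·2/4³ = 27/8 kN
  M_A = M₀b(2a-b)/L² = 9·2·(2·2-2)/4² = 9/4 kN·m
  R_B = -6M₀ab/L³ = -6·9·2·2/4³ = -27/8 kN
  M_B = M₀a(2b-a)/L² = 9·2·(2·2-2)/4² = 9/4 kN·m
Superposition: R_A = 1047/1000 kN, M_A = 37/500 kN·m, R_B = -1047/1000 kN, M_B = 6271/1500 kN·m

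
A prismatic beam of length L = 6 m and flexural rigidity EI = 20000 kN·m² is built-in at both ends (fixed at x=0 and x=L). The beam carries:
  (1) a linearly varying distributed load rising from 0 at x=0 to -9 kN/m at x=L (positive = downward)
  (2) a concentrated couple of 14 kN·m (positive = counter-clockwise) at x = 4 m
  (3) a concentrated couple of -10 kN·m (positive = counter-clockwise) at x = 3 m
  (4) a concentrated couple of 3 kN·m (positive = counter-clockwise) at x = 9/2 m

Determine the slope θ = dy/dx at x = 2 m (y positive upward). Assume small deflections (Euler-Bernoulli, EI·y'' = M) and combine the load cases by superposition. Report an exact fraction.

θ(2) = 457/3600000 rad

Load 1 — triangular load w₀=-9 kN/m (0→w₀ over full span):
  θ_1 = -w₀(2x(L-x)(L-2x)(x+2L)+x²(L-x)²)/(120LEI) = -(-9)·(2·2·(6-2)·(6-2·2)·(2+2·6)+2²·(6-2)²)/(120·6·20000) = 1/3125 rad
Load 2 — applied couple M₀=14 kN·m at a=4 m (b=L-a=2):
  θ_2 = (R_Ax²/2 - M_Ax)/EI  [x≤a] with R_A=28/9, M_A=14/3 = ((28/9)·2²/2 - (14/3)·2)/20000 = -7/45000 rad
Load 3 — applied couple M₀=-10 kN·m at a=3 m (b=L-a=3):
  θ_3 = (R_Ax²/2 - M_Ax)/EI  [x≤a] with R_A=-5/2, M_A=-5/2 = ((-5/2)·2²/2 - (-5/2)·2)/20000 = 0 rad
Load 4 — applied couple M₀=3 kN·m at a=9/2 m (b=L-a=3/2):
  θ_4 = (R_Ax²/2 - M_Ax)/EI  [x≤a] with R_A=9/16, M_A=15/16 = ((9/16)·2²/2 - (15/16)·2)/20000 = -3/80000 rad
Superposition: θ = Σ θ_i = 457/3600000 rad ≈ 0.000127 rad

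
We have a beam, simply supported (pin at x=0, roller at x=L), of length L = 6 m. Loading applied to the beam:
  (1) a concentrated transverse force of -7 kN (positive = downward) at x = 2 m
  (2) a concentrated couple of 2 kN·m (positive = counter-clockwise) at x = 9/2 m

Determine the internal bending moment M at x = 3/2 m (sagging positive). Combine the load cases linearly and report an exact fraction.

M(3/2) = -13/2 kN·m

Load 1 — point force P=-7 kN at a=2 m (b=L-a=4):
  M_1 = Pbx/L  [x≤a] = (-7)·4·(3/2)/6 = -7 kN·m
Load 2 — applied couple M₀=2 kN·m at a=9/2 m (b=L-a=3/2):
  M_2 = M₀x/L  [x≤a] = 2·(3/2)/6 = 1/2 kN·m
Superposition: M = Σ M_i = -13/2 kN·m ≈ -6.500000 kN·m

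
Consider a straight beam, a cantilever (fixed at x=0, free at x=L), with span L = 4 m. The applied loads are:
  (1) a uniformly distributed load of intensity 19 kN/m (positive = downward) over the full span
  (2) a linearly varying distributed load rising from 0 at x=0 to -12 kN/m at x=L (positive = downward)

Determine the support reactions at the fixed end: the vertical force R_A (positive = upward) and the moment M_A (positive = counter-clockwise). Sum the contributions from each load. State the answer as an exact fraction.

Load 1 — uniform load w=19 kN/m over full span:
  R_A = wL = 19·4 = 76 kN
  M_A = wL²/2 = 19·4²/2 = 152 kN·m
Load 2 — triangular load w₀=-12 kN/m (0→w₀ over full span):
  R_A = w₀L/2 = (-12)·4/2 = -24 kN
  M_A = w₀L²/3 = (-12)·4²/3 = -64 kN·m
Superposition: R_A = 52 kN, M_A = 88 kN·m

R_A = 52 kN, M_A = 88 kN·m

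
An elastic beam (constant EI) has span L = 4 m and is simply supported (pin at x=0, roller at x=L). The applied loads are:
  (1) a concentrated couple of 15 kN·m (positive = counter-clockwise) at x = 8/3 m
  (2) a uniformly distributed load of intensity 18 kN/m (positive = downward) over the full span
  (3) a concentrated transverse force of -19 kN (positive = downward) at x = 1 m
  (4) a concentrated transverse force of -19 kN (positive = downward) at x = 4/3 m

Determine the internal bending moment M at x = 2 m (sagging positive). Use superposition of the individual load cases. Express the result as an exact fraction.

M(2) = 64/3 kN·m

Load 1 — applied couple M₀=15 kN·m at a=8/3 m (b=L-a=4/3):
  M_1 = M₀x/L  [x≤a] = 15·2/4 = 15/2 kN·m
Load 2 — uniform load w=18 kN/m over full span:
  M_2 = wx(L-x)/2 = 18·2·(4-2)/2 = 36 kN·m
Load 3 — point force P=-19 kN at a=1 m (b=L-a=3):
  M_3 = Pa(L-x)/L  [x>a] = (-19)·1·(4-2)/4 = -19/2 kN·m
Load 4 — point force P=-19 kN at a=4/3 m (b=L-a=8/3):
  M_4 = Pa(L-x)/L  [x>a] = (-19)·(4/3)·(4-2)/4 = -38/3 kN·m
Superposition: M = Σ M_i = 64/3 kN·m ≈ 21.333333 kN·m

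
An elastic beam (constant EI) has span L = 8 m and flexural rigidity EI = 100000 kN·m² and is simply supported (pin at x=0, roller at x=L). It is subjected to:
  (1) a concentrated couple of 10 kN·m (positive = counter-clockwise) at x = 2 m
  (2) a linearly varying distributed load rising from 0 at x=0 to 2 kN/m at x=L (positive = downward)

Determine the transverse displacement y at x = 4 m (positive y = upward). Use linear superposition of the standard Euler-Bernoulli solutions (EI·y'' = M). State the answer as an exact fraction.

Load 1 — applied couple M₀=10 kN·m at a=2 m (b=L-a=6):
  y_1 = (M₀x³/(6L)-M₀(x-a)²/2+C₁x)/EI  [x>a] with C₁=M₀(3b²-L²)/(6L)=55/6 = (10·4³/(6·8)-10·(4-2)²/2+(55/6)·4)/100000 = 3/10000 m
Load 2 — triangular load w₀=2 kN/m (0→w₀ over full span):
  y_2 = -w₀x(7L⁴-10L²x²+3x⁴)/(360LEI) = -2·4·(7·8⁴-10·8²·4²+3·4⁴)/(360·8·100000) = -1/1875 m
Superposition: y = Σ y_i = -7/30000 m ≈ -0.000233 m

y(4) = -7/30000 m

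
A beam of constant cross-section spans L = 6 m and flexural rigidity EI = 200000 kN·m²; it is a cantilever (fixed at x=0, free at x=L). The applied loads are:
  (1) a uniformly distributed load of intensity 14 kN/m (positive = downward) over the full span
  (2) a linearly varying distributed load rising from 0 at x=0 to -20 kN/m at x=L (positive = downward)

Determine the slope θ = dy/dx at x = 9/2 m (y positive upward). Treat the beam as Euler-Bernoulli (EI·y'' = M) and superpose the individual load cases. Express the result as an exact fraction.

Load 1 — uniform load w=14 kN/m over full span:
  θ_1 = -wx(x²-3Lx+3L²)/(6EI) = -14·(9/2)·((9/2)²-3·6·(9/2)+3·6²)/(6·200000) = -3969/1600000 rad
Load 2 — triangular load w₀=-20 kN/m (0→w₀ over full span):
  θ_2 = (w₀Lx²/4-w₀L²x/3-w₀x⁴/(24L))/EI = ((-20)·6·(9/2)²/4-(-20)·6²·(9/2)/3-(-20)·(9/2)⁴/(24·6))/200000 = 6777/2560000 rad
Superposition: θ = Σ θ_i = 2133/12800000 rad ≈ 0.000167 rad

θ(9/2) = 2133/12800000 rad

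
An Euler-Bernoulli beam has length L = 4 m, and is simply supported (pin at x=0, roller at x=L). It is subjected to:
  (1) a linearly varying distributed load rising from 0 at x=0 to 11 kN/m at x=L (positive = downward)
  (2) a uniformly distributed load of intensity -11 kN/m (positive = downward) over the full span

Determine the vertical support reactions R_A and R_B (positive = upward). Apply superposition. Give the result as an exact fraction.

R_A = -44/3 kN, R_B = -22/3 kN

Load 1 — triangular load w₀=11 kN/m (0→w₀ over full span):
  R_A = w₀L/6 = 11·4/6 = 22/3 kN
  R_B = w₀L/3 = 11·4/3 = 44/3 kN
Load 2 — uniform load w=-11 kN/m over full span:
  R_A = wL/2 = (-11)·4/2 = -22 kN
  R_B = wL/2 = (-11)·4/2 = -22 kN
Superposition: R_A = -44/3 kN, R_B = -22/3 kN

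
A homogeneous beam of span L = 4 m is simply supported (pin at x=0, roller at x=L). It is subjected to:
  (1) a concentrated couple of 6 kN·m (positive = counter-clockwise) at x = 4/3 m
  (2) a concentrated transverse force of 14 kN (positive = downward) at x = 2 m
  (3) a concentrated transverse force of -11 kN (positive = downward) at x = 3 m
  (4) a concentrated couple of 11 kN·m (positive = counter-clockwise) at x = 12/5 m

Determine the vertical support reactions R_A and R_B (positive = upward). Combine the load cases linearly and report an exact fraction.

R_A = 17/2 kN, R_B = -11/2 kN

Load 1 — applied couple M₀=6 kN·m at a=4/3 m (b=L-a=8/3):
  R_A = M₀/L = 6/4 = 3/2 kN
  R_B = -M₀/L = -6/4 = -3/2 kN
Load 2 — point force P=14 kN at a=2 m (b=L-a=2):
  R_A = Pb/L = 14·2/4 = 7 kN
  R_B = Pa/L = 14·2/4 = 7 kN
Load 3 — point force P=-11 kN at a=3 m (b=L-a=1):
  R_A = Pb/L = (-11)·1/4 = -11/4 kN
  R_B = Pa/L = (-11)·3/4 = -33/4 kN
Load 4 — applied couple M₀=11 kN·m at a=12/5 m (b=L-a=8/5):
  R_A = M₀/L = 11/4 kN
  R_B = -M₀/L = -11/4 kN
Superposition: R_A = 17/2 kN, R_B = -11/2 kN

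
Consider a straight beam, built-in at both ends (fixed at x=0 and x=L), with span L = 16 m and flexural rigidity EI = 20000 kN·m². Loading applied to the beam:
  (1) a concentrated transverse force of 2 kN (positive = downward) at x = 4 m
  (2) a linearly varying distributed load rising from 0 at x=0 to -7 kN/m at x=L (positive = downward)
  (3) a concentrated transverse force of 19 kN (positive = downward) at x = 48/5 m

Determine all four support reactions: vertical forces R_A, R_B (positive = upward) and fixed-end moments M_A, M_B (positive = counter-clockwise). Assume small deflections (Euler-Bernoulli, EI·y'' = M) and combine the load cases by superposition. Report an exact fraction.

Load 1 — point force P=2 kN at a=4 m (b=L-a=12):
  R_A = Pb²(3a+b)/L³ = 2·12²·(3·4+12)/16³ = 27/16 kN
  M_A = Pab²/L² = 2·4·12²/16² = 9/2 kN·m
  R_B = Pa²(a+3b)/L³ = 2·4²·(4+3·12)/16³ = 5/16 kN
  M_B = -Pa²b/L² = -2·4²·12/16² = -3/2 kN·m
Load 2 — triangular load w₀=-7 kN/m (0→w₀ over full span):
  R_A = 3w₀L/20 = 3·(-7)·16/20 = -84/5 kN
  M_A = w₀L²/30 = (-7)·16²/30 = -896/15 kN·m
  R_B = 7w₀L/20 = 7·(-7)·16/20 = -196/5 kN
  M_B = -w₀L²/20 = -(-7)·16²/20 = 448/5 kN·m
Load 3 — point force P=19 kN at a=48/5 m (b=L-a=32/5):
  R_A = Pb²(3a+b)/L³ = 19·(32/5)²·(3·(48/5)+(32/5))/16³ = 836/125 kN
  M_A = Pab²/L² = 19·(48/5)·(32/5)²/16² = 3648/125 kN·m
  R_B = Pa²(a+3b)/L³ = 19·(48/5)²·((48/5)+3·(32/5))/16³ = 1539/125 kN
  M_B = -Pa²b/L² = -19·(48/5)²·(32/5)/16² = -5472/125 kN·m
Superposition: R_A = -16849/2000 kN, M_A = -19537/750 kN·m, R_B = -53151/2000 kN, M_B = 11081/250 kN·m

R_A = -16849/2000 kN, M_A = -19537/750 kN·m, R_B = -53151/2000 kN, M_B = 11081/250 kN·m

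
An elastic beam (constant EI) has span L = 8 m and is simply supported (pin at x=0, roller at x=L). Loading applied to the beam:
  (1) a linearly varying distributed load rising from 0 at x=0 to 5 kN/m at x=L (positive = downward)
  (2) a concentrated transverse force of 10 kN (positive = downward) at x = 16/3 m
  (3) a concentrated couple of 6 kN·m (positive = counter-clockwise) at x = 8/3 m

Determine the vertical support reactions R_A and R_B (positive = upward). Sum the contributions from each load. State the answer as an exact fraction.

R_A = 43/4 kN, R_B = 77/4 kN

Load 1 — triangular load w₀=5 kN/m (0→w₀ over full span):
  R_A = w₀L/6 = 5·8/6 = 20/3 kN
  R_B = w₀L/3 = 5·8/3 = 40/3 kN
Load 2 — point force P=10 kN at a=16/3 m (b=L-a=8/3):
  R_A = Pb/L = 10·(8/3)/8 = 10/3 kN
  R_B = Pa/L = 10·(16/3)/8 = 20/3 kN
Load 3 — applied couple M₀=6 kN·m at a=8/3 m (b=L-a=16/3):
  R_A = M₀/L = 6/8 = 3/4 kN
  R_B = -M₀/L = -6/8 = -3/4 kN
Superposition: R_A = 43/4 kN, R_B = 77/4 kN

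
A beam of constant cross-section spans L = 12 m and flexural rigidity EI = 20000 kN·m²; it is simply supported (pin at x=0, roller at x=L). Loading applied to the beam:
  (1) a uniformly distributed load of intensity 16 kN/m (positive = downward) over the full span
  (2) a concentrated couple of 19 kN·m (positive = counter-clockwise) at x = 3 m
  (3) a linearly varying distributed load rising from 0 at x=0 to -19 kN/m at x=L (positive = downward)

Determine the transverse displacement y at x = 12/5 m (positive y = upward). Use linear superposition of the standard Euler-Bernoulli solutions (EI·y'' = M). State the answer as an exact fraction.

y(12/5) = -32928993/625000000 m

Load 1 — uniform load w=16 kN/m over full span:
  y_1 = -wx(L³-2Lx²+x³)/(24EI) = -16·(12/5)·(12³-2·12·(12/5)²+(12/5)³)/(24·20000) = -50112/390625 m
Load 2 — applied couple M₀=19 kN·m at a=3 m (b=L-a=9):
  y_2 = (M₀x³/(6L)+C₁x)/EI  [x≤a] with C₁=M₀(3b²-L²)/(6L)=209/8 = (19·(12/5)³/(6·12)+(209/8)·(12/5))/20000 = 16587/5000000 m
Load 3 — triangular load w₀=-19 kN/m (0→w₀ over full span):
  y_3 = -w₀x(7L⁴-10L²x²+3x⁴)/(360LEI) = -(-19)·(12/5)·(7·12⁴-10·12²·(12/5)²+3·(12/5)⁴)/(360·12·20000) = 705888/9765625 m
Superposition: y = Σ y_i = -32928993/625000000 m ≈ -0.052686 m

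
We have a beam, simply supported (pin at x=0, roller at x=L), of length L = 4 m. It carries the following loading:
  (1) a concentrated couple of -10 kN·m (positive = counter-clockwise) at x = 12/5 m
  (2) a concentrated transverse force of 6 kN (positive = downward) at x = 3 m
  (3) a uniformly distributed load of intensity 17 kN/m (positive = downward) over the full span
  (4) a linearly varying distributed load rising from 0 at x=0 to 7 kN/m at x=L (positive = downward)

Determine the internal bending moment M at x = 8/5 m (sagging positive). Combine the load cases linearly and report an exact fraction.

M(8/5) = 4664/125 kN·m

Load 1 — applied couple M₀=-10 kN·m at a=12/5 m (b=L-a=8/5):
  M_1 = M₀x/L  [x≤a] = (-10)·(8/5)/4 = -4 kN·m
Load 2 — point force P=6 kN at a=3 m (b=L-a=1):
  M_2 = Pbx/L  [x≤a] = 6·1·(8/5)/4 = 12/5 kN·m
Load 3 — uniform load w=17 kN/m over full span:
  M_3 = wx(L-x)/2 = 17·(8/5)·(4-(8/5))/2 = 816/25 kN·m
Load 4 — triangular load w₀=7 kN/m (0→w₀ over full span):
  M_4 = w₀Lx/6 - w₀x³/(6L) = 7·4·(8/5)/6 - 7·(8/5)³/(6·4) = 784/125 kN·m
Superposition: M = Σ M_i = 4664/125 kN·m ≈ 37.312000 kN·m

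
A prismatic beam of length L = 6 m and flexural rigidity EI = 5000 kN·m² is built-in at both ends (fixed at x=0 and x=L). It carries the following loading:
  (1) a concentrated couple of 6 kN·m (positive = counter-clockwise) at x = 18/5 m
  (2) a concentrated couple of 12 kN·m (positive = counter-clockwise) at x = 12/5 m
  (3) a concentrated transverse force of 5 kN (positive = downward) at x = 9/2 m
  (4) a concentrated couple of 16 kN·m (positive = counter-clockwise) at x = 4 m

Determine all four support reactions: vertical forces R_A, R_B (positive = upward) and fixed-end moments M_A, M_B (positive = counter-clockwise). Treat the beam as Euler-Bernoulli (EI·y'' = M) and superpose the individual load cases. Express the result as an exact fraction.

Load 1 — applied couple M₀=6 kN·m at a=18/5 m (b=L-a=12/5):
  R_A = 6M₀ab/L³ = 6·6·(18/5)·(12/5)/6³ = 36/25 kN
  M_A = M₀b(2a-b)/L² = 6·(12/5)·(2·(18/5)-(12/5))/6² = 48/25 kN·m
  R_B = -6M₀ab/L³ = -6·6·(18/5)·(12/5)/6³ = -36/25 kN
  M_B = M₀a(2b-a)/L² = 6·(18/5)·(2·(12/5)-(18/5))/6² = 18/25 kN·m
Load 2 — applied couple M₀=12 kN·m at a=12/5 m (b=L-a=18/5):
  R_A = 6M₀ab/L³ = 6·12·(12/5)·(18/5)/6³ = 72/25 kN
  M_A = M₀b(2a-b)/L² = 12·(18/5)·(2·(12/5)-(18/5))/6² = 36/25 kN·m
  R_B = -6M₀ab/L³ = -6·12·(12/5)·(18/5)/6³ = -72/25 kN
  M_B = M₀a(2b-a)/L² = 12·(12/5)·(2·(18/5)-(12/5))/6² = 96/25 kN·m
Load 3 — point force P=5 kN at a=9/2 m (b=L-a=3/2):
  R_A = Pb²(3a+b)/L³ = 5·(3/2)²·(3·(9/2)+(3/2))/6³ = 25/32 kN
  M_A = Pab²/L² = 5·(9/2)·(3/2)²/6² = 45/32 kN·m
  R_B = Pa²(a+3b)/L³ = 5·(9/2)²·((9/2)+3·(3/2))/6³ = 135/32 kN
  M_B = -Pa²b/L² = -5·(9/2)²·(3/2)/6² = -135/32 kN·m
Load 4 — applied couple M₀=16 kN·m at a=4 m (b=L-a=2):
  R_A = 6M₀ab/L³ = 6·16·4·2/6³ = 32/9 kN
  M_A = M₀b(2a-b)/L² = 16·2·(2·4-2)/6² = 16/3 kN·m
  R_B = -6M₀ab/L³ = -6·16·4·2/6³ = -32/9 kN
  M_B = M₀a(2b-a)/L² = 16·4·(2·2-4)/6² = 0 kN·m
Superposition: R_A = 62329/7200 kN, M_A = 24239/2400 kN·m, R_B = -26329/7200 kN, M_B = 273/800 kN·m

R_A = 62329/7200 kN, M_A = 24239/2400 kN·m, R_B = -26329/7200 kN, M_B = 273/800 kN·m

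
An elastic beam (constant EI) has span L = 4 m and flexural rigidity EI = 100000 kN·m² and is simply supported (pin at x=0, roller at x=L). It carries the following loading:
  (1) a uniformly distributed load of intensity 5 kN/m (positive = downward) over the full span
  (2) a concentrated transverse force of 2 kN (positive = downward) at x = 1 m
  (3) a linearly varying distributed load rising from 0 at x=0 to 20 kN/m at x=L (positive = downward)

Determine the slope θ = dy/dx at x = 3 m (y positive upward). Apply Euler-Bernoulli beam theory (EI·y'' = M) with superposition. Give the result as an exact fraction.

Load 1 — uniform load w=5 kN/m over full span:
  θ_1 = -w(L³-6Lx²+4x³)/(24EI) = -5·(4³-6·4·3²+4·3³)/(24·100000) = 11/120000 rad
Load 2 — point force P=2 kN at a=1 m (b=L-a=3):
  θ_2 = -Pa(2L²-6Lx+3x²+a²)/(6LEI)  [x>a] = -2·1·(2·4²-6·4·3+3·3²+1²)/(6·4·100000) = 1/100000 rad
Load 3 — triangular load w₀=20 kN/m (0→w₀ over full span):
  θ_3 = -w₀(7L⁴-30L²x²+15x⁴)/(360LEI) = -20·(7·4⁴-30·4²·3²+15·3⁴)/(360·4·100000) = 1313/7200000 rad
Superposition: θ = Σ θ_i = 409/1440000 rad ≈ 0.000284 rad

θ(3) = 409/1440000 rad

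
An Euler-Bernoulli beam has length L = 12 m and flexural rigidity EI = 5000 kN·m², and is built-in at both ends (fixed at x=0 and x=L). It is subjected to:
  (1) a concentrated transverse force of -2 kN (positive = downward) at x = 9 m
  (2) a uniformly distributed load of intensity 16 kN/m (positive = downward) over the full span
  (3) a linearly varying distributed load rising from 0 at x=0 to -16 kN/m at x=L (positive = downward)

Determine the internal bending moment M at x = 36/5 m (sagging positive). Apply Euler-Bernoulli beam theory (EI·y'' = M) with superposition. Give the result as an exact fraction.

Load 1 — point force P=-2 kN at a=9 m (b=L-a=3):
  M_1 = Pb²(3a+b)x/L³ - Pab²/L²  [x≤a] = (-2)·3²·(3·9+3)·(36/5)/12³ - (-2)·9·3²/12² = -9/8 kN·m
Load 2 — uniform load w=16 kN/m over full span:
  M_2 = wLx/2 - wL²/12 - wx²/2 = 16·12·(36/5)/2 - 16·12²/12 - 16·(36/5)²/2 = 2112/25 kN·m
Load 3 — triangular load w₀=-16 kN/m (0→w₀ over full span):
  M_3 = 3w₀Lx/20 - w₀L²/30 - w₀x³/(6L) = 3·(-16)·12·(36/5)/20 - (-16)·12²/30 - (-16)·(36/5)³/(6·12) = -5952/125 kN·m
Superposition: M = Σ M_i = 35739/1000 kN·m ≈ 35.739000 kN·m

M(36/5) = 35739/1000 kN·m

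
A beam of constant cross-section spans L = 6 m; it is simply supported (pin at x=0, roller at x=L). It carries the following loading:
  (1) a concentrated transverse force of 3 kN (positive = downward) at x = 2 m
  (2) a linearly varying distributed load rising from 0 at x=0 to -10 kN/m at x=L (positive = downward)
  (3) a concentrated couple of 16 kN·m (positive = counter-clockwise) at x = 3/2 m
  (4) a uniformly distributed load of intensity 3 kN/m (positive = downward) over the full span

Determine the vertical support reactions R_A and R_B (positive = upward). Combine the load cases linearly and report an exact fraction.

Load 1 — point force P=3 kN at a=2 m (b=L-a=4):
  R_A = Pb/L = 3·4/6 = 2 kN
  R_B = Pa/L = 3·2/6 = 1 kN
Load 2 — triangular load w₀=-10 kN/m (0→w₀ over full span):
  R_A = w₀L/6 = (-10)·6/6 = -10 kN
  R_B = w₀L/3 = (-10)·6/3 = -20 kN
Load 3 — applied couple M₀=16 kN·m at a=3/2 m (b=L-a=9/2):
  R_A = M₀/L = 16/6 = 8/3 kN
  R_B = -M₀/L = -16/6 = -8/3 kN
Load 4 — uniform load w=3 kN/m over full span:
  R_A = wL/2 = 3·6/2 = 9 kN
  R_B = wL/2 = 3·6/2 = 9 kN
Superposition: R_A = 11/3 kN, R_B = -38/3 kN

R_A = 11/3 kN, R_B = -38/3 kN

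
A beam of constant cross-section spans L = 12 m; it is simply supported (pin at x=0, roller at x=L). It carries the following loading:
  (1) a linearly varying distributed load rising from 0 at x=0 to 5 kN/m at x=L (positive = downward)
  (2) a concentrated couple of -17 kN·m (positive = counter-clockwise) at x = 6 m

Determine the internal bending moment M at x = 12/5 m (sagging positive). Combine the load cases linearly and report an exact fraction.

Load 1 — triangular load w₀=5 kN/m (0→w₀ over full span):
  M_1 = w₀Lx/6 - w₀x³/(6L) = 5·12·(12/5)/6 - 5·(12/5)³/(6·12) = 576/25 kN·m
Load 2 — applied couple M₀=-17 kN·m at a=6 m (b=L-a=6):
  M_2 = M₀x/L  [x≤a] = (-17)·(12/5)/12 = -17/5 kN·m
Superposition: M = Σ M_i = 491/25 kN·m ≈ 19.640000 kN·m

M(12/5) = 491/25 kN·m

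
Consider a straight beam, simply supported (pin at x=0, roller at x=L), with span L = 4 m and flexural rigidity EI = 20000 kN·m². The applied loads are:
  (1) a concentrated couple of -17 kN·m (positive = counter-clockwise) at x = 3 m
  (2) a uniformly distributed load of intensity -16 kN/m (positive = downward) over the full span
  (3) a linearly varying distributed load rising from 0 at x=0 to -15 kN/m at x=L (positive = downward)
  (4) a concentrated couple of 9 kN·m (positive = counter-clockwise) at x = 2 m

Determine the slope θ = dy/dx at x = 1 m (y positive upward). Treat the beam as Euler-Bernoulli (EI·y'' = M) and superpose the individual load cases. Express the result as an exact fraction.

θ(1) = 4787/1920000 rad

Load 1 — applied couple M₀=-17 kN·m at a=3 m (b=L-a=1):
  θ_1 = (M₀x²/(2L)+C₁)/EI  [x≤a] with C₁=M₀(3b²-L²)/(6L)=221/24 = ((-17)·1²/(2·4)+(221/24))/20000 = 17/48000 rad
Load 2 — uniform load w=-16 kN/m over full span:
  θ_2 = -w(L³-6Lx²+4x³)/(24EI) = -(-16)·(4³-6·4·1²+4·1³)/(24·20000) = 11/7500 rad
Load 3 — triangular load w₀=-15 kN/m (0→w₀ over full span):
  θ_3 = -w₀(7L⁴-30L²x²+15x⁴)/(360LEI) = -(-15)·(7·4⁴-30·4²·1²+15·1⁴)/(360·4·20000) = 1327/1920000 rad
Load 4 — applied couple M₀=9 kN·m at a=2 m (b=L-a=2):
  θ_4 = (M₀x²/(2L)+C₁)/EI  [x≤a] with C₁=M₀(3b²-L²)/(6L)=-3/2 = (9·1²/(2·4)+(-3/2))/20000 = -3/160000 rad
Superposition: θ = Σ θ_i = 4787/1920000 rad ≈ 0.002493 rad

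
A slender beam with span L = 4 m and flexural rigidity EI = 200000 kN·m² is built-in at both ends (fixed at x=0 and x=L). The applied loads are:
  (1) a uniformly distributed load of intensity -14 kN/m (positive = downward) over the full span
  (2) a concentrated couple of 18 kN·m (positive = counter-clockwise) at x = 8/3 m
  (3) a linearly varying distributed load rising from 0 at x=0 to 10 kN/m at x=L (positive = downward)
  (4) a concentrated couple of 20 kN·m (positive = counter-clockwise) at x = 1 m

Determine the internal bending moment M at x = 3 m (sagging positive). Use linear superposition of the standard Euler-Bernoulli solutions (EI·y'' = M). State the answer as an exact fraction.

Load 1 — uniform load w=-14 kN/m over full span:
  M_1 = wLx/2 - wL²/12 - wx²/2 = (-14)·4·3/2 - (-14)·4²/12 - (-14)·3²/2 = -7/3 kN·m
Load 2 — applied couple M₀=18 kN·m at a=8/3 m (b=L-a=4/3):
  M_2 = R_Ax - M_A - M₀  [x>a] with R_A=6, M_A=6 = 6·3 - 6 - 18 = -6 kN·m
Load 3 — triangular load w₀=10 kN/m (0→w₀ over full span):
  M_3 = 3w₀Lx/20 - w₀L²/30 - w₀x³/(6L) = 3·10·4·3/20 - 10·4²/30 - 10·3³/(6·4) = 17/12 kN·m
Load 4 — applied couple M₀=20 kN·m at a=1 m (b=L-a=3):
  M_4 = R_Ax - M_A - M₀  [x>a] with R_A=45/8, M_A=-15/4 = (45/8)·3 - (-15/4) - 20 = 5/8 kN·m
Superposition: M = Σ M_i = -151/24 kN·m ≈ -6.291667 kN·m

M(3) = -151/24 kN·m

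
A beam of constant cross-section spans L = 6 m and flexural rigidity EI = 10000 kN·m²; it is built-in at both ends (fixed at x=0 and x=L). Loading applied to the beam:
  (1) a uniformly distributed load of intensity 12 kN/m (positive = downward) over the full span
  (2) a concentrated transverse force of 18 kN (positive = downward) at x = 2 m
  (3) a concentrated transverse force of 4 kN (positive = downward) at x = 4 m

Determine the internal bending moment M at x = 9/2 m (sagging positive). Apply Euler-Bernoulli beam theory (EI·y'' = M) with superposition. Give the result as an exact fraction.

Load 1 — uniform load w=12 kN/m over full span:
  M_1 = wLx/2 - wL²/12 - wx²/2 = 12·6·(9/2)/2 - 12·6²/12 - 12·(9/2)²/2 = 9/2 kN·m
Load 2 — point force P=18 kN at a=2 m (b=L-a=4):
  M_2 = Pa²(a+3b)(L-x)/L³ - Pa²b/L²  [x>a] = 18·2²·(2+3·4)·(6-(9/2))/6³ - 18·2²·4/6² = -1 kN·m
Load 3 — point force P=4 kN at a=4 m (b=L-a=2):
  M_3 = Pa²(a+3b)(L-x)/L³ - Pa²b/L²  [x>a] = 4·4²·(4+3·2)·(6-(9/2))/6³ - 4·4²·2/6² = 8/9 kN·m
Superposition: M = Σ M_i = 79/18 kN·m ≈ 4.388889 kN·m

M(9/2) = 79/18 kN·m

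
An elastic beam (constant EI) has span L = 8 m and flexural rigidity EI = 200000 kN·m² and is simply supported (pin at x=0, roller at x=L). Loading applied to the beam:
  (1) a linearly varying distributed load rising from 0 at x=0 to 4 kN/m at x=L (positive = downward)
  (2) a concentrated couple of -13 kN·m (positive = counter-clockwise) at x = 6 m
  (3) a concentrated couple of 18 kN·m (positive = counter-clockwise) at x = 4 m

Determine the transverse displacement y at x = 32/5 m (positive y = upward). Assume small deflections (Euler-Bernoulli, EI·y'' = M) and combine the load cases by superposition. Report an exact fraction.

y(32/5) = -299567/1562500000 m

Load 1 — triangular load w₀=4 kN/m (0→w₀ over full span):
  y_1 = -w₀x(7L⁴-10L²x²+3x⁴)/(360LEI) = -4·(32/5)·(7·8⁴-10·8²·(32/5)²+3·(32/5)⁴)/(360·8·200000) = -16256/48828125 m
Load 2 — applied couple M₀=-13 kN·m at a=6 m (b=L-a=2):
  y_2 = (M₀x³/(6L)-M₀(x-a)²/2+C₁x)/EI  [x>a] with C₁=M₀(3b²-L²)/(6L)=169/12 = ((-13)·(32/5)³/(6·8)-(-13)·((32/5)-6)²/2+(169/12)·(32/5))/200000 = 1261/12500000 m
Load 3 — applied couple M₀=18 kN·m at a=4 m (b=L-a=4):
  y_3 = (M₀x³/(6L)-M₀(x-a)²/2+C₁x)/EI  [x>a] with C₁=M₀(3b²-L²)/(6L)=-6 = (18·(32/5)³/(6·8)-18·((32/5)-4)²/2+(-6)·(32/5))/200000 = 63/1562500 m
Superposition: y = Σ y_i = -299567/1562500000 m ≈ -0.000192 m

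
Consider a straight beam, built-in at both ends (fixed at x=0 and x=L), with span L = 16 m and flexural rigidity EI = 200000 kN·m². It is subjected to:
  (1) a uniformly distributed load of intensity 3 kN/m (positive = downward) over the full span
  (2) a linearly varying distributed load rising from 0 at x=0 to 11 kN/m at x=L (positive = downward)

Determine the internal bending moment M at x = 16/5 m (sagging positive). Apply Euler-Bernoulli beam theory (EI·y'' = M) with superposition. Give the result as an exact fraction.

M(16/5) = -5888/375 kN·m

Load 1 — uniform load w=3 kN/m over full span:
  M_1 = wLx/2 - wL²/12 - wx²/2 = 3·16·(16/5)/2 - 3·16²/12 - 3·(16/5)²/2 = -64/25 kN·m
Load 2 — triangular load w₀=11 kN/m (0→w₀ over full span):
  M_2 = 3w₀Lx/20 - w₀L²/30 - w₀x³/(6L) = 3·11·16·(16/5)/20 - 11·16²/30 - 11·(16/5)³/(6·16) = -4928/375 kN·m
Superposition: M = Σ M_i = -5888/375 kN·m ≈ -15.701333 kN·m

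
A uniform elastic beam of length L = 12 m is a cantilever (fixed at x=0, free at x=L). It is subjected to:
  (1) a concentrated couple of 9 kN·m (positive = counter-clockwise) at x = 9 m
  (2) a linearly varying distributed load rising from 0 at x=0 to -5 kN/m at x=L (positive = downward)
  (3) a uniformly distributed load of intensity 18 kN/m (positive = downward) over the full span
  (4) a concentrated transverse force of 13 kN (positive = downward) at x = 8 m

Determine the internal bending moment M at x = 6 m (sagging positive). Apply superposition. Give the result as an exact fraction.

Load 1 — applied couple M₀=9 kN·m at a=9 m (b=L-a=3):
  M_1 = M₀  [x≤a] = 9 = 9 kN·m
Load 2 — triangular load w₀=-5 kN/m (0→w₀ over full span):
  M_2 = w₀Lx/2 - w₀L²/3 - w₀x³/(6L) = (-5)·12·6/2 - (-5)·12²/3 - (-5)·6³/(6·12) = 75 kN·m
Load 3 — uniform load w=18 kN/m over full span:
  M_3 = -w(L-x)²/2 = -18·(12-6)²/2 = -324 kN·m
Load 4 — point force P=13 kN at a=8 m (b=L-a=4):
  M_4 = -P(a-x)  [x≤a] = -13·(8-6) = -26 kN·m
Superposition: M = Σ M_i = -266 kN·m ≈ -266.000000 kN·m

M(6) = -266 kN·m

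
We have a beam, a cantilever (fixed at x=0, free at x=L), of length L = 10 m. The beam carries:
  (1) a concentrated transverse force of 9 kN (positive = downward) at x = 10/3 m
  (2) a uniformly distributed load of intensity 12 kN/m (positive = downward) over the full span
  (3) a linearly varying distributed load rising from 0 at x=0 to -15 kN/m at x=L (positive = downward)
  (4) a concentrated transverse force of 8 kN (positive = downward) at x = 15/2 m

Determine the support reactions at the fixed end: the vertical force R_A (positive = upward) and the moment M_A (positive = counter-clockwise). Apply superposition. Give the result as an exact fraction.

R_A = 62 kN, M_A = 190 kN·m

Load 1 — point force P=9 kN at a=10/3 m (b=L-a=20/3):
  R_A = P = 9 kN
  M_A = Pa = 9·(10/3) = 30 kN·m
Load 2 — uniform load w=12 kN/m over full span:
  R_A = wL = 12·10 = 120 kN
  M_A = wL²/2 = 12·10²/2 = 600 kN·m
Load 3 — triangular load w₀=-15 kN/m (0→w₀ over full span):
  R_A = w₀L/2 = (-15)·10/2 = -75 kN
  M_A = w₀L²/3 = (-15)·10²/3 = -500 kN·m
Load 4 — point force P=8 kN at a=15/2 m (b=L-a=5/2):
  R_A = P = 8 kN
  M_A = Pa = 8·(15/2) = 60 kN·m
Superposition: R_A = 62 kN, M_A = 190 kN·m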